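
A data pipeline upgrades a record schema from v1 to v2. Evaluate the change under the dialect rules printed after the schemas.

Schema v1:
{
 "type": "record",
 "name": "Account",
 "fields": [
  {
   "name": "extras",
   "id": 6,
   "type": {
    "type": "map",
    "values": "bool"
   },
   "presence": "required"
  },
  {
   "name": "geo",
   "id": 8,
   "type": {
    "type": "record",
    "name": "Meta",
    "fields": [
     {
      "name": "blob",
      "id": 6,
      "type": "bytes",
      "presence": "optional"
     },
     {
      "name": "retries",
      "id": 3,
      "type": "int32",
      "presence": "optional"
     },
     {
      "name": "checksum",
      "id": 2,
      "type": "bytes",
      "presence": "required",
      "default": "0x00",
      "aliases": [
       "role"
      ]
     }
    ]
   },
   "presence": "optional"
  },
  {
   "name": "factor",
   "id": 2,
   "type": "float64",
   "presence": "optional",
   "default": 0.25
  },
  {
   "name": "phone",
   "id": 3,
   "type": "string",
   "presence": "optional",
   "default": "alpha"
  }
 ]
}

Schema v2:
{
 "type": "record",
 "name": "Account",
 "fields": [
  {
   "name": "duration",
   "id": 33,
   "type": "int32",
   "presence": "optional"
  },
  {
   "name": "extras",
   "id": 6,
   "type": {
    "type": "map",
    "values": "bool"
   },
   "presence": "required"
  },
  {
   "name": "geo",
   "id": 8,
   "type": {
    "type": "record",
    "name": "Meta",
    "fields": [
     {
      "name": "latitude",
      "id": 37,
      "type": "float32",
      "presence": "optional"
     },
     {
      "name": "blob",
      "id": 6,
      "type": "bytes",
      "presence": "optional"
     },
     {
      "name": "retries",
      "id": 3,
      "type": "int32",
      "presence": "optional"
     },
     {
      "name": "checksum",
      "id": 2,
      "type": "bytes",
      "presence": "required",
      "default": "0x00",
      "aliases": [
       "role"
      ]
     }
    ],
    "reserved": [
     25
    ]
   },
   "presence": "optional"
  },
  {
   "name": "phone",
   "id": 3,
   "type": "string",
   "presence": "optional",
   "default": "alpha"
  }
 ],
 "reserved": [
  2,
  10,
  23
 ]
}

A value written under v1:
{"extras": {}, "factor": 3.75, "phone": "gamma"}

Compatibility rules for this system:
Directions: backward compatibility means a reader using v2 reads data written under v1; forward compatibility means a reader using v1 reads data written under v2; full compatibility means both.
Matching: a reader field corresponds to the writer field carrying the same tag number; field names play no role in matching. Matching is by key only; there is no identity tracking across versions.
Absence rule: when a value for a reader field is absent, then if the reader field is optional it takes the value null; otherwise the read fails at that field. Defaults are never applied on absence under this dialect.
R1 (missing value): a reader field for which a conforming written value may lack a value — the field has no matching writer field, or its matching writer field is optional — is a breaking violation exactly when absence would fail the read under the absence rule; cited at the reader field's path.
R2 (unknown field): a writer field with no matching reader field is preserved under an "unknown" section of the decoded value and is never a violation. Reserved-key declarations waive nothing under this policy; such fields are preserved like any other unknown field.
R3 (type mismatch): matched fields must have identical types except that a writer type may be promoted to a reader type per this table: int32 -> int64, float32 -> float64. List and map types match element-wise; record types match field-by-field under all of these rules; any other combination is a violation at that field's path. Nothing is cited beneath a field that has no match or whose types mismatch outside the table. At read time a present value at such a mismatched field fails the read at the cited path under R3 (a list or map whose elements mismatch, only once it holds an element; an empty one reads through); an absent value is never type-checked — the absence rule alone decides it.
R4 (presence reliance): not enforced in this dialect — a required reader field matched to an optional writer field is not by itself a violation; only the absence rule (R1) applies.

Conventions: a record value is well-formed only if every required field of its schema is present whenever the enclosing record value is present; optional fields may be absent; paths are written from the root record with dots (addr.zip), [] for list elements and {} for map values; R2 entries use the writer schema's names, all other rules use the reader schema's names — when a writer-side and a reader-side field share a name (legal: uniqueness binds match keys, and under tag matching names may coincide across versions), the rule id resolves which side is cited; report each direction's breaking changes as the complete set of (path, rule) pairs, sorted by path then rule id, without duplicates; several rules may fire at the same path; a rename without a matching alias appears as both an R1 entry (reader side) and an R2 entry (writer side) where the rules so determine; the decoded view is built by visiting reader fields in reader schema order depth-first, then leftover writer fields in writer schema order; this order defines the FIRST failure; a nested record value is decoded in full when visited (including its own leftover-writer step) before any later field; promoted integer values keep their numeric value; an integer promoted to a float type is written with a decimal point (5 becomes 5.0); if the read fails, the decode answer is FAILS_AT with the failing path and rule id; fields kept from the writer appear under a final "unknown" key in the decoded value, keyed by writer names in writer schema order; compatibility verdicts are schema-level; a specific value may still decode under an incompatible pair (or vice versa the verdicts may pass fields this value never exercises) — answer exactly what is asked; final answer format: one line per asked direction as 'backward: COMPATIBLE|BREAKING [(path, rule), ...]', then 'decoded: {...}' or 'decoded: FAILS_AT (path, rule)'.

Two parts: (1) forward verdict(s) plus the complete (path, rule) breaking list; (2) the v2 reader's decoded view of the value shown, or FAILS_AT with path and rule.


forward: COMPATIBLE []; decoded: {"duration": null, "extras": {}, "geo": null, "phone": "gamma", "unknown": {"factor": 3.75}}

in Account below, arrows point writer -> reader
forward analysis of Account with v1 as reader and v2 as writer:
  extras <- extras (map<string, bool> -> map<string, bool>, writer required)
  geo <- geo (Meta -> Meta, writer optional)
  factor has no writer counterpart
  phone <- phone (string -> string, writer optional)
  leftover writer field: duration
  geo.blob <- geo.blob (bytes -> bytes, writer optional)
  geo.retries <- geo.retries (int32 -> int32, writer optional)
  geo.checksum <- geo.checksum (bytes -> bytes, writer required)
  leftover writer field: geo.latitude
  => forward verdict for Account: COMPATIBLE, no violations
decoding the Account value with the v2 reader:
  duration := null (absent, optional -> null)
  extras := {}
  geo := null (absent, optional -> null)
  phone := "gamma"
  writer factor: kept under "unknown"
  => decoded: {"duration": null, "extras": {}, "geo": null, "phone": "gamma", "unknown": {"factor": 3.75}}
remaining Account differences; none change what is asked:
  added field latitude to record Meta: optional float32, tag 37 (in v2 it sits immediately before blob) -> fires no rule on Account, leaving the asked answer as it is


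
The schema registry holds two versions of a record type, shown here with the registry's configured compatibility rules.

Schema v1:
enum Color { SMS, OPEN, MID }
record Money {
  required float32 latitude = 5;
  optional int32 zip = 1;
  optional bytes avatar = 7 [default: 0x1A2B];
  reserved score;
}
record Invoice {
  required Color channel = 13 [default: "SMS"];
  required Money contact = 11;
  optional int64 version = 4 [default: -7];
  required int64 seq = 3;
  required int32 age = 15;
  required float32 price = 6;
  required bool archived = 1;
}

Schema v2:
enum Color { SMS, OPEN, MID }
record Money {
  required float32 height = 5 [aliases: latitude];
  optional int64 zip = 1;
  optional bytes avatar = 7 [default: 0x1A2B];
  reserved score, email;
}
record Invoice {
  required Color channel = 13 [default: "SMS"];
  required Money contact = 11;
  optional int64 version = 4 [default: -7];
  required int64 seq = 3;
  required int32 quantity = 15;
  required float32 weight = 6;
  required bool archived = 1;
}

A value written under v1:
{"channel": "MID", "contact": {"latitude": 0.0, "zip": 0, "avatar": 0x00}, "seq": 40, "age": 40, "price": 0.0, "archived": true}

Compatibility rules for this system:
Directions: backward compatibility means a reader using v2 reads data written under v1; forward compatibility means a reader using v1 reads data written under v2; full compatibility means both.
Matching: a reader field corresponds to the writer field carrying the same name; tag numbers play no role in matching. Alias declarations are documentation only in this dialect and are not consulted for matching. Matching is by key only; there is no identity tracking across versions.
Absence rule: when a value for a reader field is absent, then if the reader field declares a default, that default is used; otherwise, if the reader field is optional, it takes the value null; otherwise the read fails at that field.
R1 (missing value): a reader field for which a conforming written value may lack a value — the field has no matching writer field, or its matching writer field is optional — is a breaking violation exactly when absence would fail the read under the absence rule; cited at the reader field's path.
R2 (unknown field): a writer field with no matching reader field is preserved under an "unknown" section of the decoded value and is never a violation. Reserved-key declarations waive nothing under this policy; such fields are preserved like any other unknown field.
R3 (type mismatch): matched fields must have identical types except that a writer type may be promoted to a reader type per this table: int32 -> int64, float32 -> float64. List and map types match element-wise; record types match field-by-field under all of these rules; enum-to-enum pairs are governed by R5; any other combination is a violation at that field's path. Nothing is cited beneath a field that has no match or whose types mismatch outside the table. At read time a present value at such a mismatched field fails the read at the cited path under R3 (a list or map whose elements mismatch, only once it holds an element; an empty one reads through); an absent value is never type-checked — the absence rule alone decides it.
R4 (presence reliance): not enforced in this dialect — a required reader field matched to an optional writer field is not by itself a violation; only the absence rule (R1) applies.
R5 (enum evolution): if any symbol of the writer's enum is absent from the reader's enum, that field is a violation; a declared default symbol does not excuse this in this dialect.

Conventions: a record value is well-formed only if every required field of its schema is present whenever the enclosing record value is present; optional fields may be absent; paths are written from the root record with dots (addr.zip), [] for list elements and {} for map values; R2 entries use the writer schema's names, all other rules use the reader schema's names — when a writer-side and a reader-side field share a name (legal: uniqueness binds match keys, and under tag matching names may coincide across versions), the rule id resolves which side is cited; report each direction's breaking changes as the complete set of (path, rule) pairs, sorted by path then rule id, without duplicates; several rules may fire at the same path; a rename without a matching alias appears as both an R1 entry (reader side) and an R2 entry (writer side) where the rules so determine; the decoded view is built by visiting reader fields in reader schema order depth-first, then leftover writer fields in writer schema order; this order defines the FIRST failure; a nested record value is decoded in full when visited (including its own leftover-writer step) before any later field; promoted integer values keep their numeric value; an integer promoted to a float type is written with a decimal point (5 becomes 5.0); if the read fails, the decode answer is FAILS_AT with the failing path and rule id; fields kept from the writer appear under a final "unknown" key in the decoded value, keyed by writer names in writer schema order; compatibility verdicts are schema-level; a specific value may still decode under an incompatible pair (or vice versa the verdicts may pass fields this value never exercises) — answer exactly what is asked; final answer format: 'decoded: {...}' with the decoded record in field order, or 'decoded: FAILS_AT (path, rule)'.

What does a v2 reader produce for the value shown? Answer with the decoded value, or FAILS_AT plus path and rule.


decoded: FAILS_AT (contact.height, R1)

in Invoice below, arrows point writer -> reader
decode (reader v2):
  channel := "MID"
  read fails at contact.height under R1 (no fill)
  => FAILS_AT (contact.height, R1)
remaining Invoice differences; none change what is asked:
  field zip in record Money: type int32 changed to int64 -> shifts the Invoice verdicts, not this decode
  renamed field price to weight in record Invoice -> shifts the Invoice verdicts, not this decode
  renamed field age to quantity in record Invoice -> shifts the Invoice verdicts, not this decode


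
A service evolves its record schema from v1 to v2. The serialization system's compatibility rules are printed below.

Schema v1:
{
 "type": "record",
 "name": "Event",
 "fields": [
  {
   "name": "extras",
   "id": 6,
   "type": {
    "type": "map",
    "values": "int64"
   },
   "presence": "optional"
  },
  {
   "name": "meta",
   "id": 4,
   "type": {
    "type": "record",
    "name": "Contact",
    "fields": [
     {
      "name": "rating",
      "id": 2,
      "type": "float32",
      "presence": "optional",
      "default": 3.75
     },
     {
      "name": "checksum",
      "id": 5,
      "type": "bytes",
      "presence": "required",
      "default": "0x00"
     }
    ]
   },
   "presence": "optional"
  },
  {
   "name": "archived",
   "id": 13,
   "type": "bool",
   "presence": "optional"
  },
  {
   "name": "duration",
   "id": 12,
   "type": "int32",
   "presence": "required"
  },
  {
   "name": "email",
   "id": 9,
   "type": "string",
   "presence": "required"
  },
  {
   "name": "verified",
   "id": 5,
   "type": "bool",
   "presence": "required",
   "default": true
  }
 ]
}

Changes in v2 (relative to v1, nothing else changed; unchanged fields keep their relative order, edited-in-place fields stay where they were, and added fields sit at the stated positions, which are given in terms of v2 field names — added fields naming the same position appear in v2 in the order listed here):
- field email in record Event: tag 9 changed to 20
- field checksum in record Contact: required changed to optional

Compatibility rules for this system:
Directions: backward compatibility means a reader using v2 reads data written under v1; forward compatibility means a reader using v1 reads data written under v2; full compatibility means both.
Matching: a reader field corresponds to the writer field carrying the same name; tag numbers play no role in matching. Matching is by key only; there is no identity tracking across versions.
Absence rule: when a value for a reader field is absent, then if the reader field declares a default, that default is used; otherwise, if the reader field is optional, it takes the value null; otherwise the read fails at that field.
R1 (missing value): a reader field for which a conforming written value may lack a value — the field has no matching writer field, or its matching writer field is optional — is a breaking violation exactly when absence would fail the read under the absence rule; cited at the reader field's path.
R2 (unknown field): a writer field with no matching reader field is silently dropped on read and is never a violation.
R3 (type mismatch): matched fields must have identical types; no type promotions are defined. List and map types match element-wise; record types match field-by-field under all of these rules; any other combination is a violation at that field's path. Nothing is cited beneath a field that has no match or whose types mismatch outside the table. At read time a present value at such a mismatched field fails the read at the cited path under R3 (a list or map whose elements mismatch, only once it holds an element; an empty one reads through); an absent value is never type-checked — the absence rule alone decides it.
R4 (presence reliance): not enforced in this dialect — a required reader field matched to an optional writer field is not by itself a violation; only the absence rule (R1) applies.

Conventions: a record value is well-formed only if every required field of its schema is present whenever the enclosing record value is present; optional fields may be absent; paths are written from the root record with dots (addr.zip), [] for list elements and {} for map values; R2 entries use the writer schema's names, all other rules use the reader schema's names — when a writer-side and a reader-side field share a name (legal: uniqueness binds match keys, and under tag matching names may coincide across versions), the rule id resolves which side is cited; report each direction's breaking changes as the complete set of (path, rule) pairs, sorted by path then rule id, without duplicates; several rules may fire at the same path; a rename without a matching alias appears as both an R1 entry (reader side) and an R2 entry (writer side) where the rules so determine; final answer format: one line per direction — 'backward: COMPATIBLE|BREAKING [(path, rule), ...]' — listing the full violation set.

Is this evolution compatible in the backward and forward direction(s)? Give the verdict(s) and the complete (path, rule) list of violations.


backward: COMPATIBLE []; forward: COMPATIBLE []

arrows below run writer -> reader for Event
backward for Event (reader v2, writer v1):
  extras: map<string, int64> -> map<string, int64>, writer optional; from extras
  meta: Contact -> Contact, writer optional; from meta
  archived: bool -> bool, writer optional; from archived
  duration: int32 -> int32, writer required; from duration
  email: string -> string, writer required; from email
  verified: bool -> bool, writer required; from verified
  meta.rating: float32 -> float32, writer optional; from meta.rating
  meta.checksum: bytes -> bytes, writer required; from meta.checksum
  nothing fires on Event: backward is COMPATIBLE
forward for Event (reader v1, writer v2):
  extras: map<string, int64> -> map<string, int64>, writer optional; from extras
  meta: Contact -> Contact, writer optional; from meta
  archived: bool -> bool, writer optional; from archived
  duration: int32 -> int32, writer required; from duration
  email: string -> string, writer required; from email
  verified: bool -> bool, writer required; from verified
  meta.rating: float32 -> float32, writer optional; from meta.rating
  meta.checksum: bytes -> bytes, writer optional; from meta.checksum
  nothing fires on Event: forward is COMPATIBLE


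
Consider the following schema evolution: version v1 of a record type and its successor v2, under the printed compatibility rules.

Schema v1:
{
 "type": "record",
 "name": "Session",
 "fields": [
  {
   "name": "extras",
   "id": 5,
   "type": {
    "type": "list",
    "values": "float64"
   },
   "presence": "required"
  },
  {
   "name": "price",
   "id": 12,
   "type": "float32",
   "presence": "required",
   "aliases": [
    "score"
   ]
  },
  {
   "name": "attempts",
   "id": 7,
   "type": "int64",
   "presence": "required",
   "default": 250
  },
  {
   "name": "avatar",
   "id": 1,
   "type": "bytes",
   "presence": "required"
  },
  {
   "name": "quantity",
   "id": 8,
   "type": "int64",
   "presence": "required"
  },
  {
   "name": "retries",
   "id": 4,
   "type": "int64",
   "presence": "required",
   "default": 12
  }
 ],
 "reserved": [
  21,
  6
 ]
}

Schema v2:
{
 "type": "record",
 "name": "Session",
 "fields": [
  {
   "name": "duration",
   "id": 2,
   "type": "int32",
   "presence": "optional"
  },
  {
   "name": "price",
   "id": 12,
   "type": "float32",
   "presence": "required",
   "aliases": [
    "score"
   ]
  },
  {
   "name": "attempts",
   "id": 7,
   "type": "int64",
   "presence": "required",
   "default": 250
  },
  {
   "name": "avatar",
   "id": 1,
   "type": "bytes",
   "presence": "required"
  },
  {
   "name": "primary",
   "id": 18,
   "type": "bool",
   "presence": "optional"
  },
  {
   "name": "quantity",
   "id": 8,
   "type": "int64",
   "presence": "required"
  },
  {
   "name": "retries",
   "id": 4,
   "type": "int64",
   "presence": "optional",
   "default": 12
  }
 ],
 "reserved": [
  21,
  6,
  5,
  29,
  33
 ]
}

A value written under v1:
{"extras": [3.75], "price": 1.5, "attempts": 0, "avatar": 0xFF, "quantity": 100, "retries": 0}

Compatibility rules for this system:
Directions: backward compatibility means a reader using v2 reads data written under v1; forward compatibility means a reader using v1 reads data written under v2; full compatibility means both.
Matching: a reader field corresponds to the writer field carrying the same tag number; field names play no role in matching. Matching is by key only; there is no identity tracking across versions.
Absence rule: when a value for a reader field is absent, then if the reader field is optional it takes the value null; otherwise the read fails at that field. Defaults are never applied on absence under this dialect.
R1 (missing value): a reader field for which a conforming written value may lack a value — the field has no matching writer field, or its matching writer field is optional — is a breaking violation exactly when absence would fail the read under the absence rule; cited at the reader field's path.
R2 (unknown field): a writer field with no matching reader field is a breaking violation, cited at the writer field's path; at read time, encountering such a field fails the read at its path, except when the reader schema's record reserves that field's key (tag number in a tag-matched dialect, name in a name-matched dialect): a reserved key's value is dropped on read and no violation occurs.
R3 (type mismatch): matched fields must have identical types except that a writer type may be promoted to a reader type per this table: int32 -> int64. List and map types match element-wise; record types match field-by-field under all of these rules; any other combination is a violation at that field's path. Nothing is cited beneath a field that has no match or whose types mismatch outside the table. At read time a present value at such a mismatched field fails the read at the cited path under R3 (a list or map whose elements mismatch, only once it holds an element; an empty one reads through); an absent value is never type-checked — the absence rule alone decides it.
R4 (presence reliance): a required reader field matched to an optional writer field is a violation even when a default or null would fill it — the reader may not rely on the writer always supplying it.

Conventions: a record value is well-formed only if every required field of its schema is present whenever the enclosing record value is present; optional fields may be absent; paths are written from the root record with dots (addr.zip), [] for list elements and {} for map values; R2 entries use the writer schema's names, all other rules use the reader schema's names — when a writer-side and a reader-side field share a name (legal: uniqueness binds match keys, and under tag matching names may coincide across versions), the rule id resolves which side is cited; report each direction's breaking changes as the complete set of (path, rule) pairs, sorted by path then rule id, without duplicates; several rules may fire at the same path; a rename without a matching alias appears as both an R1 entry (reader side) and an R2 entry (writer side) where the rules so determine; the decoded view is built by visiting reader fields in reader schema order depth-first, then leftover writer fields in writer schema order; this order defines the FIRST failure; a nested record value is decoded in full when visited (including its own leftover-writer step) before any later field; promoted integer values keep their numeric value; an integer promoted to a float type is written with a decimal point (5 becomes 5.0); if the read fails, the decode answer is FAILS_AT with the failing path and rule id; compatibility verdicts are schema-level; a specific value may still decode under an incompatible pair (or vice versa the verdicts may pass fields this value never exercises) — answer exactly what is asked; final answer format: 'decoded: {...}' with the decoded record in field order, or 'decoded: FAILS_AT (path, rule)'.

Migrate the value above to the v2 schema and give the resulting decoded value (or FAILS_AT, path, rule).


decoded: {"duration": null, "price": 1.5, "attempts": 0, "avatar": 0xFF, "primary": null, "quantity": 100, "retries": 0}

in Session below, arrows point writer -> reader
decoding the Session value with the v2 reader:
  duration := null (missing; optional => null)
  price := 1.5
  attempts := 0
  avatar := 0xFF
  primary := null (missing; optional => null)
  quantity := 100
  retries := 0
  writer extras: reserved -> dropped
  => decoded: {"duration": null, "price": 1.5, "attempts": 0, "avatar": 0xFF, "primary": null, "quantity": 100, "retries": 0}
ruling out the remaining Session differences:
  field retries in record Session: required changed to optional -> changes Session's schema-level verdicts only — the decode of this value is the same


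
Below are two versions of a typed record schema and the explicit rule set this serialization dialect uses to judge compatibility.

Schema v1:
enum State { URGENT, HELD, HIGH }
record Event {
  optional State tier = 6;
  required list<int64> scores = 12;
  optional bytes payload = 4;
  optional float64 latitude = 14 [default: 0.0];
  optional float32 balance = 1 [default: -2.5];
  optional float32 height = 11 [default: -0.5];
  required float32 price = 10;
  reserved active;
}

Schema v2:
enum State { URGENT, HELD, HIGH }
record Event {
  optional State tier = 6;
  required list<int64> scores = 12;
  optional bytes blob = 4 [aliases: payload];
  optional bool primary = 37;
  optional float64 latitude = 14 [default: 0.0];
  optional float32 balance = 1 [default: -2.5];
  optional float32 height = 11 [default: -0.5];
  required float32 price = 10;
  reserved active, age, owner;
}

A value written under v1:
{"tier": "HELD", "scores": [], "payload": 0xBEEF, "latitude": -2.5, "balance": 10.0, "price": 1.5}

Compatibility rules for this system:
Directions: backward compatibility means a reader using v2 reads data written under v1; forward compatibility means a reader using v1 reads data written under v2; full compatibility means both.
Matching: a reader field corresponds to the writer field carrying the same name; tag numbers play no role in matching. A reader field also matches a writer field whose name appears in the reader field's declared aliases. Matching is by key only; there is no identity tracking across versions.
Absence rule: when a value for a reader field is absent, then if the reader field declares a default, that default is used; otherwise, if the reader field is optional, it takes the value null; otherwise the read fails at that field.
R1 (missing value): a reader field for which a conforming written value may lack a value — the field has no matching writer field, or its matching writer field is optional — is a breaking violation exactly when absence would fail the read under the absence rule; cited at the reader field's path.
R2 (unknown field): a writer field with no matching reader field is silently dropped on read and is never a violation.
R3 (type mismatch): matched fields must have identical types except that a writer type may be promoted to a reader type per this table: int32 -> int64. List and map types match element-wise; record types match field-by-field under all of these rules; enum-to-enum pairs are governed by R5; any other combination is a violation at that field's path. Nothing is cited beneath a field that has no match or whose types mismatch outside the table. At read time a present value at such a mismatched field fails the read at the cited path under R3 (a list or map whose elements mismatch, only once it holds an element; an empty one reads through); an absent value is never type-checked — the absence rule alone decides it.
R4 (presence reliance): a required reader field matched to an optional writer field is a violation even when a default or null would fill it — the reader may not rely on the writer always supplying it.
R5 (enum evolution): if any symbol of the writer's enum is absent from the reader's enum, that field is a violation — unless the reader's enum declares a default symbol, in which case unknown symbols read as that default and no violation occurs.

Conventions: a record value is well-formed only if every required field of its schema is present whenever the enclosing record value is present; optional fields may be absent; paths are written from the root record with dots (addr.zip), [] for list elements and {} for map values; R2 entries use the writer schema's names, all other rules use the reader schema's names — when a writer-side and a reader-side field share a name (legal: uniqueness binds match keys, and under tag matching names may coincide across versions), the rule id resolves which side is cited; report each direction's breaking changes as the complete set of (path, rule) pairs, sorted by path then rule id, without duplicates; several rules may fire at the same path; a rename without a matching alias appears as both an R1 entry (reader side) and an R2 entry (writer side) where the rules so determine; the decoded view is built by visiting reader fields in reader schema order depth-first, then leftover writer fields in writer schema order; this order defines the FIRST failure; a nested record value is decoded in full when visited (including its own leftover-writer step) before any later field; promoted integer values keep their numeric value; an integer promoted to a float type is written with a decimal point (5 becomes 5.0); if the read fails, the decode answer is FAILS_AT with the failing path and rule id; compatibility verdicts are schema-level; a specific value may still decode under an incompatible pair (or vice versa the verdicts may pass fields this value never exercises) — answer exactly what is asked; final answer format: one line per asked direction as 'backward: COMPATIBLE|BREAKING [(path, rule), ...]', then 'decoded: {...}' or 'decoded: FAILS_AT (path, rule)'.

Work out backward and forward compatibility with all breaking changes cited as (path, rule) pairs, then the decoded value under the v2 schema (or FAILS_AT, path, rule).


the writer's type comes first in each Event pair
backward pass over Event, reader schema v2, writer schema v1:
  tier: paired with writer tier (State -> State; writer optional)
  scores: paired with writer scores (list<int64> -> list<int64>; writer required)
  blob: paired with writer payload (bytes -> bytes; writer optional)
  no writer field matches reader primary
  latitude: paired with writer latitude (float64 -> float64; writer optional)
  balance: paired with writer balance (float32 -> float32; writer optional)
  height: paired with writer height (float32 -> float32; writer optional)
  price: paired with writer price (float32 -> float32; writer required)
  => no violations; backward on Event: COMPATIBLE
forward pass over Event, reader schema v1, writer schema v2:
  tier: paired with writer tier (State -> State; writer optional)
  scores: paired with writer scores (list<int64> -> list<int64>; writer required)
  no writer field matches reader payload
  latitude: paired with writer latitude (float64 -> float64; writer optional)
  balance: paired with writer balance (float32 -> float32; writer optional)
  height: paired with writer height (float32 -> float32; writer optional)
  price: paired with writer price (float32 -> float32; writer required)
  writer blob: unknown to reader
  writer primary: unknown to reader
  => no violations; forward on Event: COMPATIBLE
migrating the Event value to v2:
  tier := "HELD"
  scores := []
  blob := 0xBEEF (from writer payload)
  primary := null (absent, optional -> null)
  latitude := -2.5
  balance := 10.0
  height := -0.5 (absent -> default)
  price := 1.5
  => decoded: {"tier": "HELD", "scores": [], "blob": 0xBEEF, "primary": null, "latitude": -2.5, "balance": 10.0, "height": -0.5, "price": 1.5}

backward: COMPATIBLE []; forward: COMPATIBLE []; decoded: {"tier": "HELD", "scores": [], "blob": 0xBEEF, "primary": null, "latitude": -2.5, "balance": 10.0, "height": -0.5, "price": 1.5}


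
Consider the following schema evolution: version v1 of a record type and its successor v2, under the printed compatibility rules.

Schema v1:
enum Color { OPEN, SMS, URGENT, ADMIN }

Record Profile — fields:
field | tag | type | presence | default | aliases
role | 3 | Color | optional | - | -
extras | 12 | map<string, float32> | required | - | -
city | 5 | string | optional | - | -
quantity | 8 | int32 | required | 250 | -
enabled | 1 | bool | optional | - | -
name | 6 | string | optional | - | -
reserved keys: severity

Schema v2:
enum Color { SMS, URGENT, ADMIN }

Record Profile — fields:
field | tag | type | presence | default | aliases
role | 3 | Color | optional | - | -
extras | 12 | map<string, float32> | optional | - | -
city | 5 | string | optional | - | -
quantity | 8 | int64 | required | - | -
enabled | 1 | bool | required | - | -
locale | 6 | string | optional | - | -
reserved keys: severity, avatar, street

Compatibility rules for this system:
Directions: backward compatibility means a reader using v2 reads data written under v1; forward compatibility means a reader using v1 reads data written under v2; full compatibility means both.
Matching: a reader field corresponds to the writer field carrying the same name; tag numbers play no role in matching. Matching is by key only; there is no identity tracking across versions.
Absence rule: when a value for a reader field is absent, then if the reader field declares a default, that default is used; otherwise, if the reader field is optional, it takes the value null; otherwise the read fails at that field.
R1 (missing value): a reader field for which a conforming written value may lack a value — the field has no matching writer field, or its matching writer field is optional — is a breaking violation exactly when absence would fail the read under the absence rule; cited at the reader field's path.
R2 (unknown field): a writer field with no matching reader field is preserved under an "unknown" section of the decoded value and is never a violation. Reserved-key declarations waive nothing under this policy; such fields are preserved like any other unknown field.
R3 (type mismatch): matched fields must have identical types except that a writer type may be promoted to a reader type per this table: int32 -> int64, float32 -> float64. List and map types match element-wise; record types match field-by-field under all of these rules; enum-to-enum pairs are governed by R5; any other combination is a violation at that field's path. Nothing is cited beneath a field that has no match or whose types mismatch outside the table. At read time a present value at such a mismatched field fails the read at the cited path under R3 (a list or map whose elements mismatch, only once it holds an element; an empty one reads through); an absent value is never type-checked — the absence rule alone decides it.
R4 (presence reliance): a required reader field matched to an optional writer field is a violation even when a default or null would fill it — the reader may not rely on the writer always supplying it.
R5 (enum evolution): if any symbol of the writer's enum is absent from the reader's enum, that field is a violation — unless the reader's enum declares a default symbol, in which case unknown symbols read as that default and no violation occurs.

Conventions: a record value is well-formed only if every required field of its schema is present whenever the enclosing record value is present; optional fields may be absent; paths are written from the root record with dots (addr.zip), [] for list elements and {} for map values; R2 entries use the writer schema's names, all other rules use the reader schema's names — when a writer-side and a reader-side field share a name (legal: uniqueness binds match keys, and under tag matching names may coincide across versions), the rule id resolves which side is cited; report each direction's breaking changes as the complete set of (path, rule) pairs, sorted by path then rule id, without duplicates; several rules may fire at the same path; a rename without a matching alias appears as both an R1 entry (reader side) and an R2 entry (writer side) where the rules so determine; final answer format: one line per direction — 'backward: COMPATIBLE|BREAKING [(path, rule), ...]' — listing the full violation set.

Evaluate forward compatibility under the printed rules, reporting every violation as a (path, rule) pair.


the writer's type comes first in each Profile pair
forward analysis of Profile with v1 as reader and v2 as writer:
  role: Color -> Color, writer optional; from role
  extras: map<string, float32> -> map<string, float32>, writer optional; from extras
  city: string -> string, writer optional; from city
  quantity: int64 -> int32, writer required; from quantity
  enabled: bool -> bool, writer required; from enabled
  name: no writer-side match
  locale (writer side), unknown to reader
  breaking: (extras, R1)
  breaking: (extras, R4)
  breaking: (quantity, R3)
  forward on Profile therefore BREAKING (3)
diffs on Profile not affecting the asked answer:
  enum Color (field role in record Profile): symbol OPEN removed -> its effect on Profile is confined to the backward direction, not asked
  field enabled in record Profile: optional changed to required -> its effect on Profile is confined to the backward direction, not asked
  renamed field name to locale in record Profile -> inert for the asked Profile verdict: nothing fires

forward: BREAKING [(extras, R1), (extras, R4), (quantity, R3)]


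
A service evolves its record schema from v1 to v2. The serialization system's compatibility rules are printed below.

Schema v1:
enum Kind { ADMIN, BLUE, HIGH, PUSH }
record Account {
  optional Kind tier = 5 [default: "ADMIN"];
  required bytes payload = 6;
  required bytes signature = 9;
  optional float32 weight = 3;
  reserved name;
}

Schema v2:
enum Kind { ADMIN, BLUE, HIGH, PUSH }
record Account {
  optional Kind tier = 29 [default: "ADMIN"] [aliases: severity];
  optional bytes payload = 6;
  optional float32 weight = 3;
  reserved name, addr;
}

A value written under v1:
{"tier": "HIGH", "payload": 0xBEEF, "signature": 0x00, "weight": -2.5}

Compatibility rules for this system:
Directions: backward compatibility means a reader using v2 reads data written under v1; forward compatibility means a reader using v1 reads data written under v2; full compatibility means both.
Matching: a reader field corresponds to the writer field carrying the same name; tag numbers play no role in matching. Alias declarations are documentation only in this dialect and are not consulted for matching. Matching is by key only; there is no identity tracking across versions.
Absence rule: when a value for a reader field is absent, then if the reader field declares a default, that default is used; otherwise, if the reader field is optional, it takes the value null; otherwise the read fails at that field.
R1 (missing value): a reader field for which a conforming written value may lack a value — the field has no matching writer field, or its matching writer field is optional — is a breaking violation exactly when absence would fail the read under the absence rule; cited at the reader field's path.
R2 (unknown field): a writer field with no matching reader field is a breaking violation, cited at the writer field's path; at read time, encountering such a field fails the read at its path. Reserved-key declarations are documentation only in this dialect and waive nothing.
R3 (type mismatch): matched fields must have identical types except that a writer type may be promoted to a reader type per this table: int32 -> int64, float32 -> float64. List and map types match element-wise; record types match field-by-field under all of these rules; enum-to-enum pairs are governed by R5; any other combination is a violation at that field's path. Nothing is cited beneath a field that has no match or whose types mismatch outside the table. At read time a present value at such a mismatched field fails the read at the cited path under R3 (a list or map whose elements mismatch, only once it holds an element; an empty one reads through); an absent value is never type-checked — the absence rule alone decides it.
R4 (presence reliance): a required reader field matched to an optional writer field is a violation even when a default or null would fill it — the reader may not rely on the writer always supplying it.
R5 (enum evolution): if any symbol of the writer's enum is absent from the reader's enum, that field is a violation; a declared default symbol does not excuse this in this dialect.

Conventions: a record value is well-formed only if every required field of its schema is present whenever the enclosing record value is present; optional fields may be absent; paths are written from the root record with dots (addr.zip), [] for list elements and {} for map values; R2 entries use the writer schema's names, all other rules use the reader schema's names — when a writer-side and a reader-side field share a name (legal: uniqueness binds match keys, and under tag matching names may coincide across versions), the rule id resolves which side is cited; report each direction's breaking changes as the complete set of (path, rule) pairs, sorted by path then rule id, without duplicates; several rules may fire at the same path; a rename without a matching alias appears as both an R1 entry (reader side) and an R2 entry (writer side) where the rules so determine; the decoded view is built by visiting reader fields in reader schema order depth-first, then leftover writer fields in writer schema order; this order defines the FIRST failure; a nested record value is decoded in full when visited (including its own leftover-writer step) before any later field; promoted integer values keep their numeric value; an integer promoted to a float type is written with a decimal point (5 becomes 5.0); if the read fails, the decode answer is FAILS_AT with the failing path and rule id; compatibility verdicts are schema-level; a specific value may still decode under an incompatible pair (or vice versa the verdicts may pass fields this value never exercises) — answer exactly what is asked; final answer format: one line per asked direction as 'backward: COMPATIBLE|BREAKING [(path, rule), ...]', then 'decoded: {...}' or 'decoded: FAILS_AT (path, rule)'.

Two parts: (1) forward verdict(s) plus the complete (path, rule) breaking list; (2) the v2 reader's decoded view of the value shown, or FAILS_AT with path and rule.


the writer's type comes first in each Account pair
forward on Account — v1 reading data written by v2:
  tier <- tier (Kind -> Kind, writer optional)
  payload <- payload (bytes -> bytes, writer optional)
  signature: no writer match
  weight <- weight (float32 -> float32, writer optional)
  R1 fires at payload
  R4 fires at payload
  R1 fires at signature
  forward on Account therefore BREAKING (3)
migrating the Account value to v2:
  tier := "HIGH"
  payload := 0xBEEF
  weight := -2.5
  read fails at signature under R2 (unknown field)
  => FAILS_AT (signature, R2)
remaining Account differences; none change what is asked:
  field tier in record Account: tag 5 changed to 29 -> inert for the asked Account verdict: nothing fires

forward: BREAKING [(payload, R1), (payload, R4), (signature, R1)]; decoded: FAILS_AT (signature, R2)
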